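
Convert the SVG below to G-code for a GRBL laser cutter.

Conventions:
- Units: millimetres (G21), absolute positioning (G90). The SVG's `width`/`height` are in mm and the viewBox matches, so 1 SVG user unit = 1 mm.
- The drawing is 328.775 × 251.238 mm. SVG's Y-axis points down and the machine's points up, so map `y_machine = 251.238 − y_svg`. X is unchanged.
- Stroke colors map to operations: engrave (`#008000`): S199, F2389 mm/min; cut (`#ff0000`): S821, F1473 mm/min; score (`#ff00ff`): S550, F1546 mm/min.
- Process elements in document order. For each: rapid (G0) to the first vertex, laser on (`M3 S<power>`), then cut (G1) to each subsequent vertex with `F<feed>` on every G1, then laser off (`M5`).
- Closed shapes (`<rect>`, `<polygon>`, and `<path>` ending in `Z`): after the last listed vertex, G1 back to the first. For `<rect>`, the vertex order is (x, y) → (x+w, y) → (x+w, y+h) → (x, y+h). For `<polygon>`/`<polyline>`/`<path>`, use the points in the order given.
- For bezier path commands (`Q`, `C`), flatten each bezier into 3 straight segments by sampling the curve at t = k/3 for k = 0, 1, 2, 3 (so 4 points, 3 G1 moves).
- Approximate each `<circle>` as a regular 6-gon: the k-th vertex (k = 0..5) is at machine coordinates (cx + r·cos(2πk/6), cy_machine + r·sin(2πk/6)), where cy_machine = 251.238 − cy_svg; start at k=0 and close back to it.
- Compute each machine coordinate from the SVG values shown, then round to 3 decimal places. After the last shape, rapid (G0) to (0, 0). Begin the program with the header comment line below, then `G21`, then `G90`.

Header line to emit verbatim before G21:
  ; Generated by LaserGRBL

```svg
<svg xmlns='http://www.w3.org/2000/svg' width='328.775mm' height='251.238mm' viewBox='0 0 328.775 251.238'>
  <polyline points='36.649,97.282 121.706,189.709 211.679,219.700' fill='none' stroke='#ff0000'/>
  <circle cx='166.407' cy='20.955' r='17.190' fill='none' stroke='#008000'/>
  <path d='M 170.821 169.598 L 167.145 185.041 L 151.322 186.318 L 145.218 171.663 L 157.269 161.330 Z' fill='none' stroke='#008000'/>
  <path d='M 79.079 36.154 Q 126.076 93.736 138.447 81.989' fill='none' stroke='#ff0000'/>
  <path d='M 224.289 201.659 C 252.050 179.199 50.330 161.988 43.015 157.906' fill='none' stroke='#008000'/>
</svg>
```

; Generated by LaserGRBL
G21
G90
G0 X36.649 Y153.956
M3 S821
G1 X121.706 Y61.529 F1473
G1 X211.679 Y31.538 F1473
M5
G0 X183.597 Y230.283
M3 S199
G1 X175.002 Y245.170 F2389
G1 X157.812 Y245.170 F2389
G1 X149.217 Y230.283 F2389
G1 X157.812 Y215.396 F2389
G1 X175.002 Y215.396 F2389
G1 X183.597 Y230.283 F2389
M5
G0 X170.821 Y81.640
M3 S199
G1 X167.145 Y66.197 F2389
G1 X151.322 Y64.920 F2389
G1 X145.218 Y79.575 F2389
G1 X157.269 Y89.908 F2389
G1 X170.821 Y81.640 F2389
M5
G0 X79.079 Y215.084
M3 S821
G1 X106.563 Y184.399 F1473
G1 X126.352 Y169.121 F1473
G1 X138.447 Y169.249 F1473
M5
G0 X224.289 Y49.579
M3 S199
G1 X191.256 Y69.997 F2389
G1 X99.432 Y85.166 F2389
G1 X43.015 Y93.332 F2389
M5
G0 X0.000 Y0.000

viewBox `0 0 328.775 251.238` with mm width/height → 1 unit = 1 mm. Flip: y_m = 251.238 − y_svg.

**Shape 1** — `<polyline>` open polyline, stroke `#ff0000` → cut (S821, F1473). Machine vertices: (36.649,153.956) → (121.706,61.529) → (211.679,31.538). Open path.

**Shape 2** — `<circle>` circle, stroke `#008000` → engrave (S199, F2389). Machine vertices: (183.597,230.283) → (175.002,245.170) → (157.812,245.170) → (149.217,230.283) → (157.812,215.396) → (175.002,215.396) → (183.597,230.283). Closed: final G1 returns to the first vertex.

**Shape 3** — `<path>` regular polygon, stroke `#008000` → engrave (S199, F2389). Machine vertices: (170.821,81.640) → (167.145,66.197) → (151.322,64.920) → (145.218,79.575) → (157.269,89.908) → (170.821,81.640). Closed: final G1 returns to the first vertex.

**Shape 4** — `<path>` quadratic bezier, stroke `#ff0000` → cut (S821, F1473). Control points (SVG): P0=(79.079,36.154), P1=(126.076,93.736), P2=(138.447,81.989); sampled at t=k/3. Machine vertices: (79.079,215.084) → (106.563,184.399) → (126.352,169.121) → (138.447,169.249). Open path.

**Shape 5** — `<path>` cubic bezier, stroke `#008000` → engrave (S199, F2389). Control points (SVG): P0=(224.289,201.659), P1=(252.050,179.199), P2=(50.330,161.988), P3=(43.015,157.906); sampled at t=k/3. Machine vertices: (224.289,49.579) → (191.256,69.997) → (99.432,85.166) → (43.015,93.332). Open path.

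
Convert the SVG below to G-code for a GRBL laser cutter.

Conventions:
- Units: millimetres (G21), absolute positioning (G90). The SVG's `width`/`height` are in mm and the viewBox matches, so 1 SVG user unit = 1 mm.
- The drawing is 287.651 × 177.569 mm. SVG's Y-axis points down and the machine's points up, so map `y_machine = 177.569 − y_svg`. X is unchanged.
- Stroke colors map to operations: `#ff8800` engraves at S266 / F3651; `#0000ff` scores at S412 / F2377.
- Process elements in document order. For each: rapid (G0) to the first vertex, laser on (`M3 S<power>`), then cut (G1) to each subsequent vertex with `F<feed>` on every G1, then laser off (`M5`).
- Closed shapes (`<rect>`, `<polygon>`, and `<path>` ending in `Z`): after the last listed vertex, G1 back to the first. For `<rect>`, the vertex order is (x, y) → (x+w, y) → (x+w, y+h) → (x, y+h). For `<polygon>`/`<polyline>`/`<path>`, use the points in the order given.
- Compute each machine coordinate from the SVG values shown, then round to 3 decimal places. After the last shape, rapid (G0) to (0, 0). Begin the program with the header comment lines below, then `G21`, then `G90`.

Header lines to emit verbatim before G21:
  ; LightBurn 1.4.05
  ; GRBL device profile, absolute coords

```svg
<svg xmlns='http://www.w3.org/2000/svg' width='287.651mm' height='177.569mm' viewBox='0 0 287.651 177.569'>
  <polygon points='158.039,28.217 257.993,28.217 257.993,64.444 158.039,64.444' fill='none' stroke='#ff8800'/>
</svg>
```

1 u = 1 mm; y_m = 177.569 − y.

[1] `<polygon>` rectangle, #ff8800→engrave S266 F3651: (158.039,149.352) → (257.993,149.352) → (257.993,113.125) → (158.039,113.125) → (158.039,149.352) (closed)

; LightBurn 1.4.05
; GRBL device profile, absolute coords
G21
G90
G0 X158.039 Y149.352
M3 S266
G1 X257.993 Y149.352 F3651
G1 X257.993 Y113.125 F3651
G1 X158.039 Y113.125 F3651
G1 X158.039 Y149.352 F3651
M5
G0 X0.000 Y0.000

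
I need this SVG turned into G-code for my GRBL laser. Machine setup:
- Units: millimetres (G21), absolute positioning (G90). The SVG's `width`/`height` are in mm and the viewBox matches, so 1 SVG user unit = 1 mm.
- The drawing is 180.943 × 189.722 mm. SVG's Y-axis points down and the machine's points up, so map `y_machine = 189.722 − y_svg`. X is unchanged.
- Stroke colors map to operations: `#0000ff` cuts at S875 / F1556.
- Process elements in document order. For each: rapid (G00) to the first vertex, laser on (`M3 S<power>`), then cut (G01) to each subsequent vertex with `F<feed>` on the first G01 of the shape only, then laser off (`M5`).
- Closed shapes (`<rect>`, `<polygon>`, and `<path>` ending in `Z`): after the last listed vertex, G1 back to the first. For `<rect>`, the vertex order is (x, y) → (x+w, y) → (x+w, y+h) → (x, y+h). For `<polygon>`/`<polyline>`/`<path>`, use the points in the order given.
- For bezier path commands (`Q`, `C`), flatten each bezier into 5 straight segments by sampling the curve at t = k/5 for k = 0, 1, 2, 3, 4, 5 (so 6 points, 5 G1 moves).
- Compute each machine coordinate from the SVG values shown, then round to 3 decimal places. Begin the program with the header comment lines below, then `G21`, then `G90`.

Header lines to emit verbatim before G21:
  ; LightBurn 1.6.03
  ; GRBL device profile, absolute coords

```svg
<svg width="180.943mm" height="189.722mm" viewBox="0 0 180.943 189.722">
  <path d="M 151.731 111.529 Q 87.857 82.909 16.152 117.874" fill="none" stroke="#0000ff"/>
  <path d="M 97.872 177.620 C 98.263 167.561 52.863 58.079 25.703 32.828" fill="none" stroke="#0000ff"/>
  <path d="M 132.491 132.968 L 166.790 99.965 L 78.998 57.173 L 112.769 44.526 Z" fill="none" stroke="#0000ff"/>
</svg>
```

viewBox `0 0 180.943 189.722` with mm width/height → 1 unit = 1 mm. Flip: y_m = 189.722 − y_svg.

**Shape 1** — `<path>` quadratic bezier, stroke `#0000ff` → cut (S875, F1556). Control points (SVG): P0=(151.731,111.529), P1=(87.857,82.909), P2=(16.152,117.874); sampled at t=k/5. Machine vertices: (151.731,78.193) → (125.868,87.098) → (99.379,90.915) → (72.263,89.646) → (44.521,83.291) → (16.152,71.848). Open path.

**Shape 2** — `<path>` cubic bezier, stroke `#0000ff` → cut (S875, F1556). Control points (SVG): P0=(97.872,177.620), P1=(98.263,167.561), P2=(52.863,58.079), P3=(25.703,32.828); sampled at t=k/5. Machine vertices: (97.872,12.102) → (93.124,28.599) → (80.460,60.142) → (62.952,97.916) → (43.676,133.105) → (25.703,156.894). Open path.

**Shape 3** — `<path>` closed polygon, stroke `#0000ff` → cut (S875, F1556). Machine vertices: (132.491,56.754) → (166.790,89.757) → (78.998,132.549) → (112.769,145.196) → (132.491,56.754). Closed: final G1 returns to the first vertex.

; LightBurn 1.6.03
; GRBL device profile, absolute coords
G21
G90
G00 X151.731 Y78.193
M3 S875
G01 X125.868 Y87.098 F1556
G01 X99.379 Y90.915
G01 X72.263 Y89.646
G01 X44.521 Y83.291
G01 X16.152 Y71.848
M5
G00 X97.872 Y12.102
M3 S875
G01 X93.124 Y28.599 F1556
G01 X80.460 Y60.142
G01 X62.952 Y97.916
G01 X43.676 Y133.105
G01 X25.703 Y156.894
M5
G00 X132.491 Y56.754
M3 S875
G01 X166.790 Y89.757 F1556
G01 X78.998 Y132.549
G01 X112.769 Y145.196
G01 X132.491 Y56.754
M5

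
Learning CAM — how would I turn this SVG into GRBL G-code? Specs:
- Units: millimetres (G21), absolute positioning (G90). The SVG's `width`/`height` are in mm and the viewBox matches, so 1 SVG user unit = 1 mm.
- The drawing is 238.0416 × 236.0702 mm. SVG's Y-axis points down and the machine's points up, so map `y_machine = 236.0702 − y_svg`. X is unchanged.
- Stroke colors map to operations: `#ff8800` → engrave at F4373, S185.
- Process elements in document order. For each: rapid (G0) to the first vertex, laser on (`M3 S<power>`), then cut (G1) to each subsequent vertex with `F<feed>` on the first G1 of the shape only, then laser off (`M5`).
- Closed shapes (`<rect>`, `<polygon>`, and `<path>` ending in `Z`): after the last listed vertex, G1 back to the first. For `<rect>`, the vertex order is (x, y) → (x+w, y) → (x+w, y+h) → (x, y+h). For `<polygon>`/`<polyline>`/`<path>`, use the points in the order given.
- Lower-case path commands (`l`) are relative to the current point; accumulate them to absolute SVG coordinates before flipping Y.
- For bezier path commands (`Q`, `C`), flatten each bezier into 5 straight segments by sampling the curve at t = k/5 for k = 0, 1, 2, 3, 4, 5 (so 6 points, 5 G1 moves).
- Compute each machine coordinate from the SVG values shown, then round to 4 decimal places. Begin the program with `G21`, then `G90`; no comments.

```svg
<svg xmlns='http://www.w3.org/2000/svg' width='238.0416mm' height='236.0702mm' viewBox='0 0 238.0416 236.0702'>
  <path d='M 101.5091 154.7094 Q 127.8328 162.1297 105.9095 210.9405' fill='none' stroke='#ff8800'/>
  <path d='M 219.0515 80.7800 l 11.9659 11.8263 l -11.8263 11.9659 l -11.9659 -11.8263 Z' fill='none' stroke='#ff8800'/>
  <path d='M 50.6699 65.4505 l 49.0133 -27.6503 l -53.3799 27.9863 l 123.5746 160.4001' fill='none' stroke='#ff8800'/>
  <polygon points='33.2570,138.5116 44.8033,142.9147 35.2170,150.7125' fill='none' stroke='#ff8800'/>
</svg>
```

G21
G90
G0 X101.5091 Y81.3608
M3 S185
G1 X110.1087 Y76.7371 F4373
G1 X114.8485 Y68.8021
G1 X115.7286 Y57.5559
G1 X112.7489 Y42.9984
G1 X105.9095 Y25.1297
M5
G0 X219.0515 Y155.2902
M3 S185
G1 X231.0174 Y143.4639 F4373
G1 X219.1911 Y131.4980
G1 X207.2252 Y143.3243
G1 X219.0515 Y155.2902
M5
G0 X50.6699 Y170.6197
M3 S185
G1 X99.6832 Y198.2700 F4373
G1 X46.3033 Y170.2837
G1 X169.8779 Y9.8836
M5
G0 X33.2570 Y97.5586
M3 S185
G1 X44.8033 Y93.1555 F4373
G1 X35.2170 Y85.3577
G1 X33.2570 Y97.5586
M5

Since the viewBox matches the mm dimensions, user units are millimetres directly. The only transform is the Y-flip y_m = 236.0702 − y_svg.

Shape 1 is a quadratic bezier drawn with `<path>`. Its stroke #ff8800 means engrave at S185, F4373. After flipping Y the toolpath is (101.5091,81.3608) → (110.1087,76.7371) → (114.8485,68.8021) → (115.7286,57.5559) → (112.7489,42.9984) → (105.9095,25.1297).

Shape 2 is a regular polygon drawn with `<path>`. Its stroke #ff8800 means engrave at S185, F4373. After flipping Y the toolpath is (219.0515,155.2902) → (231.0174,143.4639) → (219.1911,131.4980) → (207.2252,143.3243) → (219.0515,155.2902), returning to the start.

Shape 3 is a open polyline drawn with `<path>`. Its stroke #ff8800 means engrave at S185, F4373. After flipping Y the toolpath is (50.6699,170.6197) → (99.6832,198.2700) → (46.3033,170.2837) → (169.8779,9.8836).

Shape 4 is a regular polygon drawn with `<polygon>`. Its stroke #ff8800 means engrave at S185, F4373. After flipping Y the toolpath is (33.2570,97.5586) → (44.8033,93.1555) → (35.2170,85.3577) → (33.2570,97.5586), returning to the start.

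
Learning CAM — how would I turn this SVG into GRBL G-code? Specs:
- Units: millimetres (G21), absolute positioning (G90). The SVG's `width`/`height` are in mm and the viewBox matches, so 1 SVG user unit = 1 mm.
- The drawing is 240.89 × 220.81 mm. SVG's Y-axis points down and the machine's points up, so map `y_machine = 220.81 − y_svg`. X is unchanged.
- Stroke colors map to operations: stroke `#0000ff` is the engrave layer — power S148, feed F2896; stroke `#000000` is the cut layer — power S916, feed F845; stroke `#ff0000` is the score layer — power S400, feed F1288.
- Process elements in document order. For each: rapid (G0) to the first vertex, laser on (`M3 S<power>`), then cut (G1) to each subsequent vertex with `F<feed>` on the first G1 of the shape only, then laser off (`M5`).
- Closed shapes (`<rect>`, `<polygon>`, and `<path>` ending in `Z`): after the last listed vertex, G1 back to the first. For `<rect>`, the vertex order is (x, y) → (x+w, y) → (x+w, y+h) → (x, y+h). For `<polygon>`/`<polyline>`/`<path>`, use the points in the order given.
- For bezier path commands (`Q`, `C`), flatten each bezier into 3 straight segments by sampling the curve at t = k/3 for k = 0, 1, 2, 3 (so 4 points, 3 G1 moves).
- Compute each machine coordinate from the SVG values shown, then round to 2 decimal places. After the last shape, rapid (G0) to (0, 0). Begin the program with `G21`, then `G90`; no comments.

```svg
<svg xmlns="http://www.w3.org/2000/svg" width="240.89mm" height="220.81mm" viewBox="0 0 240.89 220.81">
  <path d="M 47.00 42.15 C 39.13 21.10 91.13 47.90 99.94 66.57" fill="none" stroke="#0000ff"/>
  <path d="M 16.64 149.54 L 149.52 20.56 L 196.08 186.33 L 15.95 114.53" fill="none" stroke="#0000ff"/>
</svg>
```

G21
G90
G0 X47.00 Y178.66
M3 S148
G1 X55.27 Y185.83 F2896
G1 X80.55 Y173.55
G1 X99.94 Y154.24
M5
G0 X16.64 Y71.27
M3 S148
G1 X149.52 Y200.25 F2896
G1 X196.08 Y34.48
G1 X15.95 Y106.28
M5
G0 X0.00 Y0.00

Since the viewBox matches the mm dimensions, user units are millimetres directly. The only transform is the Y-flip y_m = 220.81 − y_svg.

Shape 1 is a cubic bezier drawn with `<path>`. Its stroke #0000ff means engrave at S148, F2896. After flipping Y the toolpath is (47.00,178.66) → (55.27,185.83) → (80.55,173.55) → (99.94,154.24).

Shape 2 is a open polyline drawn with `<path>`. Its stroke #0000ff means engrave at S148, F2896. After flipping Y the toolpath is (16.64,71.27) → (149.52,200.25) → (196.08,34.48) → (15.95,106.28).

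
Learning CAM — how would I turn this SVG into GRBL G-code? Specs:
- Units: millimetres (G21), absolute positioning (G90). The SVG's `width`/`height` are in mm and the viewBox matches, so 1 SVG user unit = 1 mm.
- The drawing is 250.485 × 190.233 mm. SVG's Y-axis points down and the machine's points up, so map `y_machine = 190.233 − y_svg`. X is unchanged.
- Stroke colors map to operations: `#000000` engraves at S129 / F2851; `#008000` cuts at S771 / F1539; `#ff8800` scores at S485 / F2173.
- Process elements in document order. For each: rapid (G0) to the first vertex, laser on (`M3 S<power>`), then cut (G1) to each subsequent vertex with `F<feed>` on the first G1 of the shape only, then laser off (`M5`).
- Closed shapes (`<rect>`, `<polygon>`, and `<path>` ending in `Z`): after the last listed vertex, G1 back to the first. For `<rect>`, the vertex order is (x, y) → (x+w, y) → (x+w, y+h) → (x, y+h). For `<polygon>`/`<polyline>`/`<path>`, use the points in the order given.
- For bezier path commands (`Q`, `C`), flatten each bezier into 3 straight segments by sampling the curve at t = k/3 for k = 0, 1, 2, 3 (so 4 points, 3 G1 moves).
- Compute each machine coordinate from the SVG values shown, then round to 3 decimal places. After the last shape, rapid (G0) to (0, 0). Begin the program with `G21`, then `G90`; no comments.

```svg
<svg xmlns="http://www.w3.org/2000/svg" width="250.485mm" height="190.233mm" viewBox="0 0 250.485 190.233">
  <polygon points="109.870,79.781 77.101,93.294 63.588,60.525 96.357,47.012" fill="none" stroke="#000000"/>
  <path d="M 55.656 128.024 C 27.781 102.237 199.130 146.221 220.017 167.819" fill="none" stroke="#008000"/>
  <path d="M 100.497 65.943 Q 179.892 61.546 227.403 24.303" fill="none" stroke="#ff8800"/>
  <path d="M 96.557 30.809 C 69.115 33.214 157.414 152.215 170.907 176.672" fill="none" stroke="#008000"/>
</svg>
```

Since the viewBox matches the mm dimensions, user units are millimetres directly. The only transform is the Y-flip y_m = 190.233 − y_svg.

Shape 1 is a regular polygon drawn with `<polygon>`. Its stroke #000000 means engrave at S129, F2851. After flipping Y the toolpath is (109.870,110.452) → (77.101,96.939) → (63.588,129.708) → (96.357,143.221) → (109.870,110.452), returning to the start.

Shape 2 is a cubic bezier drawn with `<path>`. Its stroke #008000 means cut at S771, F1539. After flipping Y the toolpath is (55.656,62.209) → (81.238,68.152) → (161.927,48.061) → (220.017,22.414).

Shape 3 is a quadratic bezier drawn with `<path>`. Its stroke #ff8800 means score at S485, F2173. After flipping Y the toolpath is (100.497,124.290) → (149.884,130.871) → (192.186,144.751) → (227.403,165.930).

Shape 4 is a cubic bezier drawn with `<path>`. Its stroke #008000 means cut at S771, F1539. After flipping Y the toolpath is (96.557,159.424) → (100.638,125.974) → (139.536,61.713) → (170.907,13.561).

G21
G90
G0 X109.870 Y110.452
M3 S129
G1 X77.101 Y96.939 F2851
G1 X63.588 Y129.708
G1 X96.357 Y143.221
G1 X109.870 Y110.452
M5
G0 X55.656 Y62.209
M3 S771
G1 X81.238 Y68.152 F1539
G1 X161.927 Y48.061
G1 X220.017 Y22.414
M5
G0 X100.497 Y124.290
M3 S485
G1 X149.884 Y130.871 F2173
G1 X192.186 Y144.751
G1 X227.403 Y165.930
M5
G0 X96.557 Y159.424
M3 S771
G1 X100.638 Y125.974 F1539
G1 X139.536 Y61.713
G1 X170.907 Y13.561
M5
G0 X0.000 Y0.000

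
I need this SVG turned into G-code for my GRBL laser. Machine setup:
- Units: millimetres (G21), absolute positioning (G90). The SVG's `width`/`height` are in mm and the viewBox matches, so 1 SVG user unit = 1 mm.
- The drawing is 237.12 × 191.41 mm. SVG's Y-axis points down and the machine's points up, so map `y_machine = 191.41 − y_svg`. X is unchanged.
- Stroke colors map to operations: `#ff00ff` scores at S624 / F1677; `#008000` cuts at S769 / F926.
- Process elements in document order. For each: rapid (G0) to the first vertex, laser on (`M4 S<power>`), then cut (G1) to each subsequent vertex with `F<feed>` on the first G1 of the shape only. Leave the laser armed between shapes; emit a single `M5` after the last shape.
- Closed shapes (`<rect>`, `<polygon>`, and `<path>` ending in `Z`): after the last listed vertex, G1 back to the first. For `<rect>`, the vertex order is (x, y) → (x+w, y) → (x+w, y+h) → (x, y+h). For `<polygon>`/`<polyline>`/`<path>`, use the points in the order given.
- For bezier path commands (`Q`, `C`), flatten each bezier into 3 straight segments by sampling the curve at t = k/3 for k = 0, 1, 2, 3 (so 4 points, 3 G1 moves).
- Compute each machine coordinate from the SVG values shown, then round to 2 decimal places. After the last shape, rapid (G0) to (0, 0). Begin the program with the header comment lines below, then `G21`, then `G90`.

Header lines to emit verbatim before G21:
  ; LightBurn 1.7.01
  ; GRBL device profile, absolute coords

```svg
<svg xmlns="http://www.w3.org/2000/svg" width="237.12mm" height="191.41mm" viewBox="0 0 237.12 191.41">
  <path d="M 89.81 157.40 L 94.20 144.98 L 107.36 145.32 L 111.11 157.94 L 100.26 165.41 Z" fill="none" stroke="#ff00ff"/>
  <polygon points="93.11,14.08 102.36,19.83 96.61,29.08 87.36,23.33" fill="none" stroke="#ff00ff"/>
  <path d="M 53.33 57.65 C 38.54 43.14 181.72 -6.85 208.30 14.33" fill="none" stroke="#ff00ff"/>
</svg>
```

Since the viewBox matches the mm dimensions, user units are millimetres directly. The only transform is the Y-flip y_m = 191.41 − y_svg.

Shape 1 is a regular polygon drawn with `<path>`. Its stroke #ff00ff means score at S624, F1677. After flipping Y the toolpath is (89.81,34.01) → (94.20,46.43) → (107.36,46.09) → (111.11,33.47) → (100.26,26.00) → (89.81,34.01), returning to the start.

Shape 2 is a regular polygon drawn with `<polygon>`. Its stroke #ff00ff means score at S624, F1677. After flipping Y the toolpath is (93.11,177.33) → (102.36,171.58) → (96.61,162.33) → (87.36,168.08) → (93.11,177.33), returning to the start.

Shape 3 is a cubic bezier drawn with `<path>`. Its stroke #ff00ff means score at S624, F1677. After flipping Y the toolpath is (53.33,133.76) → (81.03,156.15) → (153.02,178.49) → (208.30,177.08).

; LightBurn 1.7.01
; GRBL device profile, absolute coords
G21
G90
G0 X89.81 Y34.01
M4 S624
G1 X94.20 Y46.43 F1677
G1 X107.36 Y46.09
G1 X111.11 Y33.47
G1 X100.26 Y26.00
G1 X89.81 Y34.01
G0 X93.11 Y177.33
M4 S624
G1 X102.36 Y171.58 F1677
G1 X96.61 Y162.33
G1 X87.36 Y168.08
G1 X93.11 Y177.33
G0 X53.33 Y133.76
M4 S624
G1 X81.03 Y156.15 F1677
G1 X153.02 Y178.49
G1 X208.30 Y177.08
M5
G0 X0.00 Y0.00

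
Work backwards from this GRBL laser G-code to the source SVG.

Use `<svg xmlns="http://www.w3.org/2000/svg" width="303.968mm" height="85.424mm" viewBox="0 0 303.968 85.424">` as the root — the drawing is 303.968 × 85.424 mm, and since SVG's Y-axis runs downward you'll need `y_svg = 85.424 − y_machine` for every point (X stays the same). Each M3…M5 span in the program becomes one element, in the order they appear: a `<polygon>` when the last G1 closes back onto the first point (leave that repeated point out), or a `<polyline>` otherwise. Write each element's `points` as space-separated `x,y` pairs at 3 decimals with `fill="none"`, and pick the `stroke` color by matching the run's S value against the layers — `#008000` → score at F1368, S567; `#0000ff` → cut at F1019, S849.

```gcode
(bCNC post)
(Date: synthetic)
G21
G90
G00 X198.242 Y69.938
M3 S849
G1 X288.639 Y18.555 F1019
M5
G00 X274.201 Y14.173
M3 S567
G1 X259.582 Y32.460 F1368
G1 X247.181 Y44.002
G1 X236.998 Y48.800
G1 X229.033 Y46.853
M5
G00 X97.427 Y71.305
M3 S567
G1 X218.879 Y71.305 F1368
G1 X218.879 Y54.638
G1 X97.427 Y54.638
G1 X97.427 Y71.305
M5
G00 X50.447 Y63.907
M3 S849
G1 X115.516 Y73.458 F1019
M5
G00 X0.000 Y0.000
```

Each laser-on run becomes one SVG element. Flip Y back into SVG space with y_svg = 85.424 − y_machine.

Run 1: S849 ⇒ cut layer `#0000ff`. The run is open, so emit a `<polyline>` with points (Y-flipped): 198.242,15.486 288.639,66.869.

Run 2: S567 ⇒ score layer `#008000`. The run is open, so emit a `<polyline>` with points (Y-flipped): 274.201,71.251 259.582,52.964 247.181,41.422 236.998,36.624 229.033,38.571.

Run 3: the run's S567 means `#008000` (score). The run returns to its start, so emit a `<polygon>` with points (Y-flipped): 97.427,14.119 218.879,14.119 218.879,30.786 97.427,30.786.

Run 4: the run's S849 means `#0000ff` (cut). The run is open, so emit a `<polyline>` with points (Y-flipped): 50.447,21.517 115.516,11.966.

<svg xmlns="http://www.w3.org/2000/svg" width="303.968mm" height="85.424mm" viewBox="0 0 303.968 85.424">
  <polyline points="198.242,15.486 288.639,66.869" fill="none" stroke="#0000ff"/>
  <polyline points="274.201,71.251 259.582,52.964 247.181,41.422 236.998,36.624 229.033,38.571" fill="none" stroke="#008000"/>
  <polygon points="97.427,14.119 218.879,14.119 218.879,30.786 97.427,30.786" fill="none" stroke="#008000"/>
  <polyline points="50.447,21.517 115.516,11.966" fill="none" stroke="#0000ff"/>
</svg>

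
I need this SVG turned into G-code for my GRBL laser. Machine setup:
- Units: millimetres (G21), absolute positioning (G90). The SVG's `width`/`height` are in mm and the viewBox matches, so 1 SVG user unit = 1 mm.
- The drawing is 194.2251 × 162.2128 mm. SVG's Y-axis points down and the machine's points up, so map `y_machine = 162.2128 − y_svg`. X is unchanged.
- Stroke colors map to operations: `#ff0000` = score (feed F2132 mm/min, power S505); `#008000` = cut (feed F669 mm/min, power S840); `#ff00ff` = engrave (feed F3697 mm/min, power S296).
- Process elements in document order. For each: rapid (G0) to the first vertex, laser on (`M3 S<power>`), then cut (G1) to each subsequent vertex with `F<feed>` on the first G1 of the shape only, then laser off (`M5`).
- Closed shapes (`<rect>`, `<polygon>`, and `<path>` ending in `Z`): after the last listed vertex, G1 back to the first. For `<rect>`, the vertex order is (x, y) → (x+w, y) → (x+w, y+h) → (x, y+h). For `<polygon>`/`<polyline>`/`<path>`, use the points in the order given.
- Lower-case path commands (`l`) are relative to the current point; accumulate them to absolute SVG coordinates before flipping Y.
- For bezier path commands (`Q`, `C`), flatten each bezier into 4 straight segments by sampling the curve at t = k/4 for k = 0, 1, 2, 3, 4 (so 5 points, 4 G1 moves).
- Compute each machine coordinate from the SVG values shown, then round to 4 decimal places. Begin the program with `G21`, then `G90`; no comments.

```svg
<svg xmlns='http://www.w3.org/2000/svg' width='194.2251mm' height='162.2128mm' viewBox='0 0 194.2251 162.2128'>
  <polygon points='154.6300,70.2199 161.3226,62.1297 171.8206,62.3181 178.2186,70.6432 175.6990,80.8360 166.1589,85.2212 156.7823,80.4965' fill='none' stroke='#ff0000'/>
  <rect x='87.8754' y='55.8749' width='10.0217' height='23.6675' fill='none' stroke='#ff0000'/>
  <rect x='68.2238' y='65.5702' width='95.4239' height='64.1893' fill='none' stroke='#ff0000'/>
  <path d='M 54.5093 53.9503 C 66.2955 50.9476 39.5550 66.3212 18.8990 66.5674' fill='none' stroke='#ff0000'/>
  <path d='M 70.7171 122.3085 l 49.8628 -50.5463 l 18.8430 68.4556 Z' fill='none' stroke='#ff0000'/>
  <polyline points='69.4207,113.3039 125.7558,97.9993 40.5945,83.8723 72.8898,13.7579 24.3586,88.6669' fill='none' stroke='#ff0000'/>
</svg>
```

1 u = 1 mm; y_m = 162.2128 − y.

[1] `<polygon>` regular polygon, #ff0000→score S505 F2132: (154.6300,91.9929) → (161.3226,100.0831) → (171.8206,99.8947) → (178.2186,91.5696) → (175.6990,81.3768) → (166.1589,76.9916) → (156.7823,81.7163) → (154.6300,91.9929) (closed)

[2] `<rect>` rectangle, #ff0000→score S505 F2132: (87.8754,106.3379) → (97.8971,106.3379) → (97.8971,82.6704) → (87.8754,82.6704) → (87.8754,106.3379) (closed)

[3] `<rect>` rectangle, #ff0000→score S505 F2132: (68.2238,96.6426) → (163.6477,96.6426) → (163.6477,32.4533) → (68.2238,32.4533) → (68.2238,96.6426) (closed)

[4] `<path>` cubic bezier, #ff0000→score S505 F2132: (54.5093,108.2625) → (56.8222,107.5925) → (48.8700,103.1723) → (34.8348,98.1429) → (18.8990,95.6454)

[5] `<path>` regular polygon, #ff0000→score S505 F2132: (70.7171,39.9043) → (120.5799,90.4506) → (139.4229,21.9950) → (70.7171,39.9043) (closed)

[6] `<polyline>` open polyline, #ff0000→score S505 F2132: (69.4207,48.9089) → (125.7558,64.2135) → (40.5945,78.3405) → (72.8898,148.4549) → (24.3586,73.5459)

G21
G90
G0 X154.6300 Y91.9929
M3 S505
G1 X161.3226 Y100.0831 F2132
G1 X171.8206 Y99.8947
G1 X178.2186 Y91.5696
G1 X175.6990 Y81.3768
G1 X166.1589 Y76.9916
G1 X156.7823 Y81.7163
G1 X154.6300 Y91.9929
M5
G0 X87.8754 Y106.3379
M3 S505
G1 X97.8971 Y106.3379 F2132
G1 X97.8971 Y82.6704
G1 X87.8754 Y82.6704
G1 X87.8754 Y106.3379
M5
G0 X68.2238 Y96.6426
M3 S505
G1 X163.6477 Y96.6426 F2132
G1 X163.6477 Y32.4533
G1 X68.2238 Y32.4533
G1 X68.2238 Y96.6426
M5
G0 X54.5093 Y108.2625
M3 S505
G1 X56.8222 Y107.5925 F2132
G1 X48.8700 Y103.1723
G1 X34.8348 Y98.1429
G1 X18.8990 Y95.6454
M5
G0 X70.7171 Y39.9043
M3 S505
G1 X120.5799 Y90.4506 F2132
G1 X139.4229 Y21.9950
G1 X70.7171 Y39.9043
M5
G0 X69.4207 Y48.9089
M3 S505
G1 X125.7558 Y64.2135 F2132
G1 X40.5945 Y78.3405
G1 X72.8898 Y148.4549
G1 X24.3586 Y73.5459
M5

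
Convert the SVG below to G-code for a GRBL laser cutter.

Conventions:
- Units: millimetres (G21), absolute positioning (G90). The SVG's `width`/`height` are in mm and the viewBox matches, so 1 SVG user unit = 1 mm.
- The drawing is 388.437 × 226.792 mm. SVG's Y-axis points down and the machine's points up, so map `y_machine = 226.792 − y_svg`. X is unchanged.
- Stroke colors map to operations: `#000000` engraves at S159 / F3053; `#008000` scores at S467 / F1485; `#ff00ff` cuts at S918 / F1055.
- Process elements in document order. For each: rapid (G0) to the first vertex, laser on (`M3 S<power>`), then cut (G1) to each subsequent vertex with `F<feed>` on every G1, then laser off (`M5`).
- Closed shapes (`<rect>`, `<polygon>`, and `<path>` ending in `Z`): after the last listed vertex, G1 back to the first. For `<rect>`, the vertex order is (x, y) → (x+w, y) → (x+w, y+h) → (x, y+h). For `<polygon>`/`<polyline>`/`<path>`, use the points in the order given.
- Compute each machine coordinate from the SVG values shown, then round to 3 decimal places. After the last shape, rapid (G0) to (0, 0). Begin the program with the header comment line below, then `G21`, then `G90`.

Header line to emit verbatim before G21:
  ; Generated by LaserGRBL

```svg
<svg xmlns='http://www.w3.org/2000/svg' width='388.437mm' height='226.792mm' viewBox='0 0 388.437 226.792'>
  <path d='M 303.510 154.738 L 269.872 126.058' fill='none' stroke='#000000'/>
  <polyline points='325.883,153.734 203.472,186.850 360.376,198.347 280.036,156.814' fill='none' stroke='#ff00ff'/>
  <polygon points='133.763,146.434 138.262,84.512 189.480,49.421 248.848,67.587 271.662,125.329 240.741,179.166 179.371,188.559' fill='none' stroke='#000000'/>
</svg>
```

; Generated by LaserGRBL
G21
G90
G0 X303.510 Y72.054
M3 S159
G1 X269.872 Y100.734 F3053
M5
G0 X325.883 Y73.058
M3 S918
G1 X203.472 Y39.942 F1055
G1 X360.376 Y28.445 F1055
G1 X280.036 Y69.978 F1055
M5
G0 X133.763 Y80.358
M3 S159
G1 X138.262 Y142.280 F3053
G1 X189.480 Y177.371 F3053
G1 X248.848 Y159.205 F3053
G1 X271.662 Y101.463 F3053
G1 X240.741 Y47.626 F3053
G1 X179.371 Y38.233 F3053
G1 X133.763 Y80.358 F3053
M5
G0 X0.000 Y0.000

Since the viewBox matches the mm dimensions, user units are millimetres directly. The only transform is the Y-flip y_m = 226.792 − y_svg.

Shape 1 is a line segment drawn with `<path>`. Its stroke #000000 means engrave at S159, F3053. After flipping Y the toolpath is (303.510,72.054) → (269.872,100.734).

Shape 2 is a open polyline drawn with `<polyline>`. Its stroke #ff00ff means cut at S918, F1055. After flipping Y the toolpath is (325.883,73.058) → (203.472,39.942) → (360.376,28.445) → (280.036,69.978).

Shape 3 is a regular polygon drawn with `<polygon>`. Its stroke #000000 means engrave at S159, F3053. After flipping Y the toolpath is (133.763,80.358) → (138.262,142.280) → (189.480,177.371) → (248.848,159.205) → (271.662,101.463) → (240.741,47.626) → (179.371,38.233) → (133.763,80.358), returning to the start.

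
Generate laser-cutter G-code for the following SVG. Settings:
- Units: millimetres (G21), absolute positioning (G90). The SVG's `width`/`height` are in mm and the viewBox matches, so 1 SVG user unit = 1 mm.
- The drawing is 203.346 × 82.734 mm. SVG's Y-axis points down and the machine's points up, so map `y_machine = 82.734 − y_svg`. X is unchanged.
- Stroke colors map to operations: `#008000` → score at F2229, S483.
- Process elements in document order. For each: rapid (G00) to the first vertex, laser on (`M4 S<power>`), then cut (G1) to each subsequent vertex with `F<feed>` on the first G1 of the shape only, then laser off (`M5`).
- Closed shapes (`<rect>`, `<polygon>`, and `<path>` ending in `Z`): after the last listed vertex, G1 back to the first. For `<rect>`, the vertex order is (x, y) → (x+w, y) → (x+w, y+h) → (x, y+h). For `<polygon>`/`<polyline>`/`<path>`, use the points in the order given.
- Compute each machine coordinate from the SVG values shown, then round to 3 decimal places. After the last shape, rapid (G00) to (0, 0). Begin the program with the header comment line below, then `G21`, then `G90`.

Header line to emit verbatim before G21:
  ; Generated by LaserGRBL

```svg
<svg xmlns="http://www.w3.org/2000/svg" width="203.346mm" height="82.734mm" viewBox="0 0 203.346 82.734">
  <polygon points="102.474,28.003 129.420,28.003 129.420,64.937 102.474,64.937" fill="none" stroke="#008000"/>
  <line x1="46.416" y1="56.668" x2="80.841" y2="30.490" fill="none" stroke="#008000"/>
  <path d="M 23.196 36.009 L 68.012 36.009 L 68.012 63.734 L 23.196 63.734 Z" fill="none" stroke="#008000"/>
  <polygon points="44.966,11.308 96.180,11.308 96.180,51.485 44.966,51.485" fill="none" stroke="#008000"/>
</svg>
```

; Generated by LaserGRBL
G21
G90
G00 X102.474 Y54.731
M4 S483
G1 X129.420 Y54.731 F2229
G1 X129.420 Y17.797
G1 X102.474 Y17.797
G1 X102.474 Y54.731
M5
G00 X46.416 Y26.066
M4 S483
G1 X80.841 Y52.244 F2229
M5
G00 X23.196 Y46.725
M4 S483
G1 X68.012 Y46.725 F2229
G1 X68.012 Y19.000
G1 X23.196 Y19.000
G1 X23.196 Y46.725
M5
G00 X44.966 Y71.426
M4 S483
G1 X96.180 Y71.426 F2229
G1 X96.180 Y31.249
G1 X44.966 Y31.249
G1 X44.966 Y71.426
M5
G00 X0.000 Y0.000

viewBox `0 0 203.346 82.734` with mm width/height → 1 unit = 1 mm. Flip: y_m = 82.734 − y_svg.

**Shape 1** — `<polygon>` rectangle, stroke `#008000` → score (S483, F2229). Machine vertices: (102.474,54.731) → (129.420,54.731) → (129.420,17.797) → (102.474,17.797) → (102.474,54.731). Closed: final G1 returns to the first vertex.

**Shape 2** — `<line>` line segment, stroke `#008000` → score (S483, F2229). Machine vertices: (46.416,26.066) → (80.841,52.244). Open path.

**Shape 3** — `<path>` rectangle, stroke `#008000` → score (S483, F2229). Machine vertices: (23.196,46.725) → (68.012,46.725) → (68.012,19.000) → (23.196,19.000) → (23.196,46.725). Closed: final G1 returns to the first vertex.

**Shape 4** — `<polygon>` rectangle, stroke `#008000` → score (S483, F2229). Machine vertices: (44.966,71.426) → (96.180,71.426) → (96.180,31.249) → (44.966,31.249) → (44.966,71.426). Closed: final G1 returns to the first vertex.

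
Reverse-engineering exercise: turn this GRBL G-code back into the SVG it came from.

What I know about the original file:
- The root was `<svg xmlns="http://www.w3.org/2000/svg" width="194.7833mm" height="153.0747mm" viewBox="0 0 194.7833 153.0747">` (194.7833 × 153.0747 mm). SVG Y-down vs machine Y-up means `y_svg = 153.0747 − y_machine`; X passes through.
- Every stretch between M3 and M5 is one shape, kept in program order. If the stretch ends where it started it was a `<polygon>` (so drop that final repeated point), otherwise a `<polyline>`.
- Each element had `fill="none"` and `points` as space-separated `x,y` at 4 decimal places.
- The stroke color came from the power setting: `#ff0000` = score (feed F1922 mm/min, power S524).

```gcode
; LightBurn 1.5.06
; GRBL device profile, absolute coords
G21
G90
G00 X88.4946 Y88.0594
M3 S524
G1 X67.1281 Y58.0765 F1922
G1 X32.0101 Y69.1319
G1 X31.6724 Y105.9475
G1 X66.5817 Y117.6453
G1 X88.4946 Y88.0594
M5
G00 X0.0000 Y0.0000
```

<svg xmlns="http://www.w3.org/2000/svg" width="194.7833mm" height="153.0747mm" viewBox="0 0 194.7833 153.0747">
  <polygon points="88.4946,65.0153 67.1281,94.9982 32.0101,83.9428 31.6724,47.1272 66.5817,35.4294" fill="none" stroke="#ff0000"/>
</svg>

y_svg = 153.0747 − y_m. Every run uses S524, so all elements get stroke `#ff0000` (score).

[1] closed run; points: 88.4946,65.0153 67.1281,94.9982 32.0101,83.9428 31.6724,47.1272 66.5817,35.4294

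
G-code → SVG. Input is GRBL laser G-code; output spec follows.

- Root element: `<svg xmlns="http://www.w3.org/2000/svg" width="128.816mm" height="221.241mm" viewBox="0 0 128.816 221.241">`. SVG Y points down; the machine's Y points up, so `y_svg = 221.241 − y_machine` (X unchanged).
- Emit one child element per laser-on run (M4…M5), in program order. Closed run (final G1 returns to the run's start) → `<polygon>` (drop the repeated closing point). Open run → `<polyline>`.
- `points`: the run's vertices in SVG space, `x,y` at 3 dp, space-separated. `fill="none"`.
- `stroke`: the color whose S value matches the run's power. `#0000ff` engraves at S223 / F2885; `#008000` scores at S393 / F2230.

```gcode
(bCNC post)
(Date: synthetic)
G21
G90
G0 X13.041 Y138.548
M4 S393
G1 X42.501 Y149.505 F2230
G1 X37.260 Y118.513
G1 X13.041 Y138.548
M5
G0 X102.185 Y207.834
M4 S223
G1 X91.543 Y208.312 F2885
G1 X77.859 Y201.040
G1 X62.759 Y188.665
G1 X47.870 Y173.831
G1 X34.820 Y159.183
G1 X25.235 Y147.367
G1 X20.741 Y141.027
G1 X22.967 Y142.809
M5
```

<svg xmlns="http://www.w3.org/2000/svg" width="128.816mm" height="221.241mm" viewBox="0 0 128.816 221.241">
  <polygon points="13.041,82.693 42.501,71.736 37.260,102.728" fill="none" stroke="#008000"/>
  <polyline points="102.185,13.407 91.543,12.929 77.859,20.201 62.759,32.576 47.870,47.410 34.820,62.058 25.235,73.874 20.741,80.214 22.967,78.432" fill="none" stroke="#0000ff"/>
</svg>

Each laser-on run becomes one SVG element. Flip Y back into SVG space with y_svg = 221.241 − y_machine.

Run 1: the run's S393 means `#008000` (score). The run returns to its start, so emit a `<polygon>` with points (Y-flipped): 13.041,82.693 42.501,71.736 37.260,102.728.

Run 2: S223 ⇒ engrave layer `#0000ff`. The run is open, so emit a `<polyline>` with points (Y-flipped): 102.185,13.407 91.543,12.929 77.859,20.201 62.759,32.576 47.870,47.410 34.820,62.058 25.235,73.874 20.741,80.214 22.967,78.432.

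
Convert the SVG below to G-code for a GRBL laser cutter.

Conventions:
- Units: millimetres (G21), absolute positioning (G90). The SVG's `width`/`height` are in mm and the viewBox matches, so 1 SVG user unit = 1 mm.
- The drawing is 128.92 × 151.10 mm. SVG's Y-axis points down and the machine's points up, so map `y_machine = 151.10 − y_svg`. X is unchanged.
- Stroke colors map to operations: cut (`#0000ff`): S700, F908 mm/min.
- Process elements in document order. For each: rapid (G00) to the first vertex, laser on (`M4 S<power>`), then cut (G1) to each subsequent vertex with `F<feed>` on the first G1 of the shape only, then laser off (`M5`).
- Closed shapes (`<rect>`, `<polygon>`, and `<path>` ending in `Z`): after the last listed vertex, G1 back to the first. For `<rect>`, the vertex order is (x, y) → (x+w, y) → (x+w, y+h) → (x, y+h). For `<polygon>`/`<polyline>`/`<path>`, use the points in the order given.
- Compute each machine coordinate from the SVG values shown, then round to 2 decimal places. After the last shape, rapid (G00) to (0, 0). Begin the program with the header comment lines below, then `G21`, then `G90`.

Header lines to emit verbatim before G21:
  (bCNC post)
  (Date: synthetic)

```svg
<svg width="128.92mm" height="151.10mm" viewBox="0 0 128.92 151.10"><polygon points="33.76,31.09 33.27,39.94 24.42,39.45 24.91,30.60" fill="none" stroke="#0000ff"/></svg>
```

(bCNC post)
(Date: synthetic)
G21
G90
G00 X33.76 Y120.01
M4 S700
G1 X33.27 Y111.16 F908
G1 X24.42 Y111.65
G1 X24.91 Y120.50
G1 X33.76 Y120.01
M5
G00 X0.00 Y0.00

1 u = 1 mm; y_m = 151.10 − y.

[1] `<polygon>` regular polygon, #0000ff→cut S700 F908: (33.76,120.01) → (33.27,111.16) → (24.42,111.65) → (24.91,120.50) → (33.76,120.01) (closed)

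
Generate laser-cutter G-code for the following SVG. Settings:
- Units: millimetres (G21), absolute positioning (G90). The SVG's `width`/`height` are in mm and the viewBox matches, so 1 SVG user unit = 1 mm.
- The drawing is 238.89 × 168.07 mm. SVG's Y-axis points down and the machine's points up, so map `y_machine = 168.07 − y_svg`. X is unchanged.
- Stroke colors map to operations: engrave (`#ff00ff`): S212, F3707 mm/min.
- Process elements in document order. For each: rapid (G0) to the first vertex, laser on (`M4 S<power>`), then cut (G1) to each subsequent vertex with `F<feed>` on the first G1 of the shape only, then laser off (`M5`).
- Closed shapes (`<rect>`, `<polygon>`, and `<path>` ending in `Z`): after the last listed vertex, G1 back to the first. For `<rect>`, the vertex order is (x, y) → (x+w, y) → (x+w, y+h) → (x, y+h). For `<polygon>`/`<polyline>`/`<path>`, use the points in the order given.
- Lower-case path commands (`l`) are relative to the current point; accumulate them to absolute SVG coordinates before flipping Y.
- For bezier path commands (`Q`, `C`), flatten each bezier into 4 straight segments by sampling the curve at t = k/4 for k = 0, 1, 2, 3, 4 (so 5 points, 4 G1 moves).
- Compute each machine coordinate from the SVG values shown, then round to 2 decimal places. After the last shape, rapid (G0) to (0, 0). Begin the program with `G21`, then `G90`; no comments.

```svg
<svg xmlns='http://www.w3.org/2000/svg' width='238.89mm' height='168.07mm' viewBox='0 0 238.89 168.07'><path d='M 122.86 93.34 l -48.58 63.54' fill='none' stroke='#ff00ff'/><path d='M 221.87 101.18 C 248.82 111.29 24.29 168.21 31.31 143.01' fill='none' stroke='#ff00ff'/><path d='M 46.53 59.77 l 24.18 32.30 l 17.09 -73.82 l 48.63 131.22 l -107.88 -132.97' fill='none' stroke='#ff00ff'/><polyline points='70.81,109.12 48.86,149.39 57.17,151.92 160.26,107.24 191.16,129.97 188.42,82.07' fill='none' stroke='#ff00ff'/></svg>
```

viewBox `0 0 238.89 168.07` with mm width/height → 1 unit = 1 mm. Flip: y_m = 168.07 − y_svg.

**Shape 1** — `<path>` line segment, stroke `#ff00ff` → engrave (S212, F3707). Machine vertices: (122.86,74.73) → (74.28,11.19). Open path.

**Shape 2** — `<path>` cubic bezier, stroke `#ff00ff` → engrave (S212, F3707). Control points (SVG): P0=(221.87,101.18), P1=(248.82,111.29), P2=(24.29,168.21), P3=(31.31,143.01); sampled at t=k/4. Machine vertices: (221.87,66.89) → (202.48,52.55) → (134.06,32.73) → (61.91,19.54) → (31.31,25.06). Open path.

**Shape 3** — `<path>` open polyline, stroke `#ff00ff` → engrave (S212, F3707). Machine vertices: (46.53,108.30) → (70.71,76.00) → (87.80,149.82) → (136.43,18.60) → (28.55,151.57). Open path.

**Shape 4** — `<polyline>` open polyline, stroke `#ff00ff` → engrave (S212, F3707). Machine vertices: (70.81,58.95) → (48.86,18.68) → (57.17,16.15) → (160.26,60.83) → (191.16,38.10) → (188.42,86.00). Open path.

G21
G90
G0 X122.86 Y74.73
M4 S212
G1 X74.28 Y11.19 F3707
M5
G0 X221.87 Y66.89
M4 S212
G1 X202.48 Y52.55 F3707
G1 X134.06 Y32.73
G1 X61.91 Y19.54
G1 X31.31 Y25.06
M5
G0 X46.53 Y108.30
M4 S212
G1 X70.71 Y76.00 F3707
G1 X87.80 Y149.82
G1 X136.43 Y18.60
G1 X28.55 Y151.57
M5
G0 X70.81 Y58.95
M4 S212
G1 X48.86 Y18.68 F3707
G1 X57.17 Y16.15
G1 X160.26 Y60.83
G1 X191.16 Y38.10
G1 X188.42 Y86.00
M5
G0 X0.00 Y0.00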